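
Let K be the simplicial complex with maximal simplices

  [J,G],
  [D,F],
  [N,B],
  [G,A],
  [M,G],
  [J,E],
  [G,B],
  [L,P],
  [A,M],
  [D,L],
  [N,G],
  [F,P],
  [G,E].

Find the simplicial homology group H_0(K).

Order the vertices as A < B < D < E < F < G < J < L < M < N < P. Listing each simplex with vertices in this order, K has dimension 1 with simplices:

  0-simplices (11): A, B, D, E, F, G, J, L, M, N, P
  1-simplices (13): AG, AM, BG, BN, DF, DL, EG, EJ, FP, GJ, GM, GN, LP

giving chain groups C_0 ≅ Z^11, C_1 ≅ Z^13.

The boundary map ∂_1: C_1 → C_0 sends each edge [p,q] (with p < q) to q − p.
The resulting 11×13 matrix has rank 9, and its Smith normal form has invariant factors (1,1,1,1,1,1,1,1,1).

Computing H_k = (kernel of ∂_k) / (image of ∂_{k+1}):

  H_0: rank C_0 − rank ∂_1 = 11 − 9 = 2, and the invariant factors of ∂_1 are all 1, so H_0 = Z^2.

(K is a triangulation of the disjoint union of a wedge of 3 circles and the circle S^1.)

H_0 ≅ Z^2.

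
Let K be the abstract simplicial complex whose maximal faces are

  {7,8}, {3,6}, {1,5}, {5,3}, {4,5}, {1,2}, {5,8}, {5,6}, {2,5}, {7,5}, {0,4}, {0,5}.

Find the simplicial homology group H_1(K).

We work with the vertex ordering 0 < 1 < 2 < 3 < 4 < 5 < 6 < 7 < 8. The simplices of K, each written with vertices in increasing order, are:

  0-simplices (9): [0], [1], [2], [3], [4], [5], [6], [7], [8]
  1-simplices (12): [0,4], [0,5], [1,2], [1,5], [2,5], [3,5], [3,6], [4,5], [5,6], [5,7], [5,8], [7,8]

Hence C_0 ≅ Z^9, C_1 ≅ Z^12.

∂_1: C_1 → C_0 sends each edge [p,q] (with p < q) to q − p.
The 9×12 boundary matrix has rank 8 and Smith normal form diag(1,1,1,1,1,1,1,1).

Now H_k = ker ∂_k / im ∂_{k+1}, so:

  H_1: rank ker ∂_1 − rank ∂_2 = (12 − 8) − 0 = 4, and there is no ∂_2, so H_1 = Z^4.

(K is a triangulation of a wedge of 4 circles.)

H_1 = Z^4.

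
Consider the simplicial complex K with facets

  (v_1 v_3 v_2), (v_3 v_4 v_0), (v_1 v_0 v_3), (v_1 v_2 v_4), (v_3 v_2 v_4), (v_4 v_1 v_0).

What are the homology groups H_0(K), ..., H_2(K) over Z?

H_0 ≅ Z,  H_1 = 0,  H_2 ≅ Z.

We work with the vertex ordering v_0 < v_1 < v_2 < v_3 < v_4. The simplices of K, each written with vertices in increasing order, are:

  0-simplices (5): [v_0], [v_1], [v_2], [v_3], [v_4]
  1-simplices (9): [v_0,v_1], [v_0,v_3], [v_0,v_4], [v_1,v_2], [v_1,v_3], [v_1,v_4], [v_2,v_3], [v_2,v_4], [v_3,v_4]
  2-simplices (6): [v_0,v_1,v_3], [v_0,v_1,v_4], [v_0,v_3,v_4], [v_1,v_2,v_3], [v_1,v_2,v_4], [v_2,v_3,v_4]

Hence C_0 ≅ Z^5, C_1 ≅ Z^9, C_2 ≅ Z^6.

∂_1: C_1 → C_0 sends each edge [p,q] (with p < q) to q − p. For instance
  ∂[v_1,v_3] = [v_3] − [v_1].
As a 5×9 matrix over Z this has rank 4, with invariant factors (1,1,1,1).

Boundary ∂_2: C_2 → C_1 maps a triangle to the signed sum of its edges. For instance
  ∂[v_0,v_1,v_3] = [v_1,v_3] − [v_0,v_3] + [v_0,v_1],
  ∂[v_1,v_2,v_3] = [v_2,v_3] − [v_1,v_3] + [v_1,v_2].
As a 9×6 matrix over Z this has rank 5, with invariant factors (1,1,1,1,1).

Now H_k = ker ∂_k / im ∂_{k+1}, so:

  H_0: rank C_0 − rank ∂_1 = 5 − 4 = 1, and the invariant factors of ∂_1 are all 1, so H_0 ≅ Z.
  H_1: rank ker ∂_1 − rank ∂_2 = (9 − 4) − 5 = 0, and the invariant factors of ∂_2 are all 1, so H_1 ≅ 0.
  H_2: rank ker ∂_2 − rank ∂_3 = (6 − 5) − 0 = 1, and there is no ∂_3, so H_2 ≅ Z.

(K is a triangulation of the 2-sphere S^2.)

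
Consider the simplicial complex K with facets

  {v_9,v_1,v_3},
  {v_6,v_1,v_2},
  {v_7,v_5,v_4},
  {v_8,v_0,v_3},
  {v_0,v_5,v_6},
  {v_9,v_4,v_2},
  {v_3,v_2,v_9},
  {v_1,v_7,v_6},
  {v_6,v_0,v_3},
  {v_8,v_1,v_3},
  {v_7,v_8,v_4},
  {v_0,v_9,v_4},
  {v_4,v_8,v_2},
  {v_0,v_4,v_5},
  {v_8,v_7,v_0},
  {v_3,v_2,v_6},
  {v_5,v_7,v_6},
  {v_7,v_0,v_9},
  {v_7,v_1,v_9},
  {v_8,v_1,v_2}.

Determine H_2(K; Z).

H_2 = 0.

K has 10 vertices, 30 edges, 20 triangles.
rank ∂_2 = 20, rank ∂_3 = 0 ⇒ b_2 = 20 − 20 − 0 = 0. So H_2 ≅ 0.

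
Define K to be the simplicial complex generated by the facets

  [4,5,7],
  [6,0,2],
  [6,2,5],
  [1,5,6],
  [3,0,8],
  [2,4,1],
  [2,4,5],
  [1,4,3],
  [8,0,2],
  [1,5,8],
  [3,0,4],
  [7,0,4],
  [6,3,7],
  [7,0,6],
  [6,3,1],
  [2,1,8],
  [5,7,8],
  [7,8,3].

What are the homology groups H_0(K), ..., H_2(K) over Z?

K has 9 vertices, 27 edges, 18 triangles.
rank ∂_0 = 0, rank ∂_1 = 8 ⇒ b_0 = 9 − 0 − 8 = 1; all invariant factors of ∂_1 are 1 so no torsion. So H_0 = Z.
rank ∂_1 = 8, rank ∂_2 = 18 ⇒ b_1 = 27 − 8 − 18 = 1; ∂_2 has invariant factor(s) [2] giving torsion. So H_1 = Z ⊕ Z/2Z.
rank ∂_2 = 18, rank ∂_3 = 0 ⇒ b_2 = 18 − 18 − 0 = 0. So H_2 = 0.

H_0 = Z,  H_1 = Z ⊕ Z/2Z,  H_2 = 0.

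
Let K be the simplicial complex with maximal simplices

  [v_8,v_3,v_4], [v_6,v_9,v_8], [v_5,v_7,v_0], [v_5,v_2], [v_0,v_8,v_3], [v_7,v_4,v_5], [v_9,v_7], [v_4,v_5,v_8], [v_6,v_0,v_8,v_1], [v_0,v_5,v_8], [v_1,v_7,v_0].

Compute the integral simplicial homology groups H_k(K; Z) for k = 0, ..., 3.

We work with the vertex ordering v_0 < v_1 < v_2 < v_3 < v_4 < v_5 < v_6 < v_7 < v_8 < v_9. The simplices of K, each written with vertices in increasing order, are:

  0-simplices (10): [v_0], [v_1], [v_2], [v_3], [v_4], [v_5], [v_6], [v_7], [v_8], [v_9]
  1-simplices (21): (21 of them)
  2-simplices (12): (12 of them)
  3-simplices (1): [v_0,v_1,v_6,v_8]

Hence C_0 ≅ Z^10, C_1 ≅ Z^21, C_2 ≅ Z^12, C_3 ≅ Z^1.

The boundary map ∂_1: C_1 → C_0 sends each edge [p,q] (with p < q) to q − p.
The resulting 10×21 matrix has rank 9, and its Smith normal form has invariant factors (1,1,1,1,1,1,1,1,1).

∂_2: C_2 → C_1 acts by ∂[p,q,r] = [q,r] − [p,r] + [p,q]. For instance
  ∂[v_0,v_5,v_7] = [v_5,v_7] − [v_0,v_7] + [v_0,v_5],
  ∂[v_3,v_4,v_8] = [v_4,v_8] − [v_3,v_8] + [v_3,v_4].
The resulting 21×12 matrix has rank 11, and its Smith normal form has invariant factors (1,1,1,1,1,1,1,1,1,1,1).

Boundary ∂_3: C_3 → C_2 sends each 3-simplex σ to the alternating sum Σ_i (−1)^i (σ with its i-th vertex removed). For instance
  ∂[v_0,v_1,v_6,v_8] = [v_1,v_6,v_8] − [v_0,v_6,v_8] + [v_0,v_1,v_8] − [v_0,v_1,v_6].
The 12×1 boundary matrix has rank 1 and Smith normal form diag(1).

Computing H_k = (kernel of ∂_k) / (image of ∂_{k+1}):

  H_0: rank C_0 − rank ∂_1 = 10 − 9 = 1, and the invariant factors of ∂_1 are all 1, so H_0 ≅ Z.
  H_1: rank ker ∂_1 − rank ∂_2 = (21 − 9) − 11 = 1, and the invariant factors of ∂_2 are all 1, so H_1 ≅ Z.
  H_2: rank ker ∂_2 − rank ∂_3 = (12 − 11) − 1 = 0, and the invariant factors of ∂_3 are all 1, so H_2 ≅ 0.
  H_3: rank ker ∂_3 − rank ∂_4 = (1 − 1) − 0 = 0, and there is no ∂_4, so H_3 ≅ 0.

H_0 = Z,  H_1 = Z,  H_2 = 0,  H_3 = 0.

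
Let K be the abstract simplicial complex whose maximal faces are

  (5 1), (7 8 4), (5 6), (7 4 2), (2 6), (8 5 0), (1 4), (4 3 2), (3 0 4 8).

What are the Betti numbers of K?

Fix the vertex order 0 < 1 < 2 < 3 < 4 < 5 < 6 < 7 < 8 and write every simplex with vertices in increasing order. Then dim K = 3 and the simplices of K are:

  0-simplices (9): [0], [1], [2], [3], [4], [5], [6], [7], [8]
  1-simplices (17): [0,3], [0,4], [0,5], [0,8], [1,4], [1,5], [2,3], [2,4], [2,6], [2,7], [3,4], [3,8], [4,7], [4,8], [5,6], [5,8], [7,8]
  2-simplices (8): [0,3,4], [0,3,8], [0,4,8], [0,5,8], [2,3,4], [2,4,7], [3,4,8], [4,7,8]
  3-simplices (1): [0,3,4,8]

giving chain groups C_0 ≅ Z^9, C_1 ≅ Z^17, C_2 ≅ Z^8, C_3 ≅ Z^1.

∂_1: C_1 → C_0 is given by ∂[p,q] = [q] − [p].
The 9×17 boundary matrix has rank 8 and Smith normal form diag(1,1,1,1,1,1,1,1).

The boundary map ∂_2: C_2 → C_1 sends each 2-simplex [p,q,r] to [q,r] − [p,r] + [p,q]. For instance
  ∂[2,3,4] = [3,4] − [2,4] + [2,3],
  ∂[2,4,7] = [4,7] − [2,7] + [2,4].
As a 17×8 matrix over Z this has rank 7, with invariant factors (1,1,1,1,1,1,1).

∂_3: C_3 → C_2 sends each 3-simplex σ to the alternating sum Σ_i (−1)^i (σ with its i-th vertex removed). For instance
  ∂[0,3,4,8] = [3,4,8] − [0,4,8] + [0,3,8] − [0,3,4].
The 8×1 boundary matrix has rank 1 and Smith normal form diag(1).

Reading off H_k = ker ∂_k / im ∂_{k+1}:

  H_0: rank C_0 − rank ∂_1 = 9 − 8 = 1, and the invariant factors of ∂_1 are all 1, so H_0 ≅ Z.
  H_1: rank ker ∂_1 − rank ∂_2 = (17 − 8) − 7 = 2, and the invariant factors of ∂_2 are all 1, so H_1 ≅ Z^2.
  H_2: rank ker ∂_2 − rank ∂_3 = (8 − 7) − 1 = 0, and the invariant factors of ∂_3 are all 1, so H_2 ≅ 0.
  H_3: rank ker ∂_3 − rank ∂_4 = (1 − 1) − 0 = 0, and there is no ∂_4, so H_3 ≅ 0.

Hence the Betti numbers are b_0 = 1, b_1 = 2, b_2 = 0, b_3 = 0.

b_0 = 1, b_1 = 2, b_2 = 0, b_3 = 0.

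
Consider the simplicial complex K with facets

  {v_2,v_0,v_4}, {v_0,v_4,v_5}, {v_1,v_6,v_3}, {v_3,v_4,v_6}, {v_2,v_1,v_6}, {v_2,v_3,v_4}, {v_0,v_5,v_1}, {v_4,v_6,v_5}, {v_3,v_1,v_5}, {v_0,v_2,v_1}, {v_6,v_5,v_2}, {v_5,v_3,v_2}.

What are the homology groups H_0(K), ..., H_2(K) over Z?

K has 7 vertices, 18 edges, 12 triangles.
rank ∂_0 = 0, rank ∂_1 = 6 ⇒ b_0 = 7 − 0 − 6 = 1; all invariant factors of ∂_1 are 1 so no torsion. So H_0 ≅ Z.
rank ∂_1 = 6, rank ∂_2 = 12 ⇒ b_1 = 18 − 6 − 12 = 0; ∂_2 has invariant factor(s) [2] giving torsion. So H_1 ≅ Z/2.
rank ∂_2 = 12, rank ∂_3 = 0 ⇒ b_2 = 12 − 12 − 0 = 0. So H_2 ≅ 0.

H_0 = Z,  H_1 = Z/2,  H_2 = 0.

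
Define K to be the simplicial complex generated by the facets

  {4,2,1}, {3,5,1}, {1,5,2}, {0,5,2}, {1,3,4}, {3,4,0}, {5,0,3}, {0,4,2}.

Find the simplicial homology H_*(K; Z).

Take the total order 0 < 1 < 2 < 3 < 4 < 5 on the vertex set. Then K (dimension 2) consists of the simplices:

  0-simplices (6): [0], [1], [2], [3], [4], [5]
  1-simplices (12): [0,2], [0,3], [0,4], [0,5], [1,2], [1,3], [1,4], [1,5], [2,4], [2,5], [3,4], [3,5]
  2-simplices (8): [0,2,4], [0,2,5], [0,3,4], [0,3,5], [1,2,4], [1,2,5], [1,3,4], [1,3,5]

giving chain groups C_0 ≅ Z^6, C_1 ≅ Z^12, C_2 ≅ Z^8.

Boundary ∂_1: C_1 → C_0 is given by ∂[p,q] = [q] − [p]. For instance
  ∂[2,5] = [5] − [2].
This gives a 6×12 integer matrix of rank 5; reducing to Smith normal form yields diagonal entries (1,1,1,1,1).

The boundary map ∂_2: C_2 → C_1 sends each 2-simplex [p,q,r] to [q,r] − [p,r] + [p,q]. For instance
  ∂[1,3,4] = [3,4] − [1,4] + [1,3],
  ∂[0,3,5] = [3,5] − [0,5] + [0,3].
The 12×8 boundary matrix has rank 7 and Smith normal form diag(1,1,1,1,1,1,1).

From H_k ≅ ker(∂_k) / im(∂_{k+1}) we obtain:

  H_0: rank C_0 − rank ∂_1 = 6 − 5 = 1, and the invariant factors of ∂_1 are all 1, so H_0 ≅ Z.
  H_1: rank ker ∂_1 − rank ∂_2 = (12 − 5) − 7 = 0, and the invariant factors of ∂_2 are all 1, so H_1 ≅ 0.
  H_2: rank ker ∂_2 − rank ∂_3 = (8 − 7) − 0 = 1, and there is no ∂_3, so H_2 ≅ Z.

(K is a triangulation of the 2-sphere S^2.)

H_0 = Z,  H_1 = 0,  H_2 = Z.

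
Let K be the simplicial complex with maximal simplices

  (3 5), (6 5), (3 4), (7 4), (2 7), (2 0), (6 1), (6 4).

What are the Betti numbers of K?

Fix the vertex order 0 < 1 < 2 < 3 < 4 < 5 < 6 < 7 and write every simplex with vertices in increasing order. Then dim K = 1 and the simplices of K are:

  0-simplices (8): [0], [1], [2], [3], [4], [5], [6], [7]
  1-simplices (8): [0,2], [1,6], [2,7], [3,4], [3,5], [4,6], [4,7], [5,6]

so the chain groups are C_0 ≅ Z^8, C_1 ≅ Z^8.

Boundary ∂_1: C_1 → C_0 maps an edge to its endpoints' difference, ∂[p,q] = q − p. For instance
  ∂[4,6] = [6] − [4].
This gives a 8×8 integer matrix of rank 7; reducing to Smith normal form yields diagonal entries (1,1,1,1,1,1,1).

From H_k ≅ ker(∂_k) / im(∂_{k+1}) we obtain:

  H_0: rank C_0 − rank ∂_1 = 8 − 7 = 1, and the invariant factors of ∂_1 are all 1, so H_0 = Z.
  H_1: rank ker ∂_1 − rank ∂_2 = (8 − 7) − 0 = 1, and there is no ∂_2, so H_1 = Z.

Hence the Betti numbers are b_0 = 1, b_1 = 1.

b_0 = 1, b_1 = 1.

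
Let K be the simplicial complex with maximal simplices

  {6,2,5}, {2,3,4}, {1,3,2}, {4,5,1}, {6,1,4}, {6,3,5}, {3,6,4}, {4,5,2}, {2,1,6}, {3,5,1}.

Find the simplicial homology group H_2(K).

H_2 ≅ 0.

Take the total order 1 < 2 < 3 < 4 < 5 < 6 on the vertex set. Then K (dimension 2) consists of the simplices:

  0-simplices (6): [1], [2], [3], [4], [5], [6]
  1-simplices (15): [1,2], [1,3], [1,4], [1,5], [1,6], [2,3], [2,4], [2,5], [2,6], [3,4], [3,5], [3,6], [4,5], [4,6], [5,6]
  2-simplices (10): [1,2,3], [1,2,6], [1,3,5], [1,4,5], [1,4,6], [2,3,4], [2,4,5], [2,5,6], [3,4,6], [3,5,6]

so the chain groups are C_0 ≅ Z^6, C_1 ≅ Z^15, C_2 ≅ Z^10.

∂_1: C_1 → C_0 sends each edge [p,q] (with p < q) to q − p. For instance
  ∂[4,5] = [5] − [4].
This gives a 6×15 integer matrix of rank 5; reducing to Smith normal form yields diagonal entries (1,1,1,1,1).

Boundary ∂_2: C_2 → C_1 acts by ∂[p,q,r] = [q,r] − [p,r] + [p,q]. For instance
  ∂[2,5,6] = [5,6] − [2,6] + [2,5],
  ∂[1,3,5] = [3,5] − [1,5] + [1,3].
The 15×10 boundary matrix has rank 10 and Smith normal form diag(1,1,1,1,1,1,1,1,1,2).

Computing H_k = (kernel of ∂_k) / (image of ∂_{k+1}):

  H_2: rank ker ∂_2 − rank ∂_3 = (10 − 10) − 0 = 0, and there is no ∂_3, so H_2 ≅ 0.

(K is a triangulation of the real projective plane RP^2.)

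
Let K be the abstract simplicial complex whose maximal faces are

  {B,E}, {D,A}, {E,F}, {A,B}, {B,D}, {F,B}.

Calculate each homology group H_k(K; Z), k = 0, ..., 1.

H_0 = Z,  H_1 = Z^2.

Fix the vertex order A < B < D < E < F and write every simplex with vertices in increasing order. Then dim K = 1 and the simplices of K are:

  0-simplices (5): A, B, D, E, F
  1-simplices (6): AB, AD, BD, BE, BF, EF

so the chain groups are C_0 ≅ Z^5, C_1 ≅ Z^6.

The boundary map ∂_1: C_1 → C_0 maps an edge to its endpoints' difference, ∂[p,q] = q − p. For instance
  ∂EF = F − E.
This gives a 5×6 integer matrix of rank 4; reducing to Smith normal form yields diagonal entries (1,1,1,1).

Reading off H_k = ker ∂_k / im ∂_{k+1}:

  H_0: rank C_0 − rank ∂_1 = 5 − 4 = 1, and the invariant factors of ∂_1 are all 1, so H_0 ≅ Z.
  H_1: rank ker ∂_1 − rank ∂_2 = (6 − 4) − 0 = 2, and there is no ∂_2, so H_1 ≅ Z^2.

As a check, the Euler characteristic is 5 − 6 = -1, which agrees with 1 − 2 = -1.
(K is a triangulation of a wedge of 2 circles.)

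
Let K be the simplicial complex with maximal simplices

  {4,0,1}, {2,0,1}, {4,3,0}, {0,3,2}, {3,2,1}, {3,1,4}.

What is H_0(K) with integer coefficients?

H_0 ≅ Z.

Take the total order 0 < 1 < 2 < 3 < 4 on the vertex set. Then K (dimension 2) consists of the simplices:

  0-simplices (5): [0], [1], [2], [3], [4]
  1-simplices (9): [0,1], [0,2], [0,3], [0,4], [1,2], [1,3], [1,4], [2,3], [3,4]
  2-simplices (6): [0,1,2], [0,1,4], [0,2,3], [0,3,4], [1,2,3], [1,3,4]

Hence C_0 ≅ Z^5, C_1 ≅ Z^9, C_2 ≅ Z^6.

Boundary ∂_1: C_1 → C_0 sends each edge [p,q] (with p < q) to q − p. For instance
  ∂[0,1] = [1] − [0].
The 5×9 boundary matrix has rank 4 and Smith normal form diag(1,1,1,1).

Boundary ∂_2: C_2 → C_1 sends each 2-simplex [p,q,r] to [q,r] − [p,r] + [p,q]. For instance
  ∂[1,2,3] = [2,3] − [1,3] + [1,2],
  ∂[0,2,3] = [2,3] − [0,3] + [0,2].
As a 9×6 matrix over Z this has rank 5, with invariant factors (1,1,1,1,1).

Reading off H_k = ker ∂_k / im ∂_{k+1}:

  H_0: rank C_0 − rank ∂_1 = 5 − 4 = 1, and the invariant factors of ∂_1 are all 1, so H_0 = Z.

(K is a triangulation of the 2-sphere S^2.)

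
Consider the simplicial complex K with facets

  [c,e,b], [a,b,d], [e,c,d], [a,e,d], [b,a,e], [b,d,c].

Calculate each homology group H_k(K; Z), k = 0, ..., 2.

H_0 ≅ Z,  H_1 = 0,  H_2 ≅ Z.

Order the vertices as a < b < c < d < e. Listing each simplex with vertices in this order, K has dimension 2 with simplices:

  0-simplices (5): a, b, c, d, e
  1-simplices (9): ab, ad, ae, bc, bd, be, cd, ce, de
  2-simplices (6): abd, abe, ade, bcd, bce, cde

giving chain groups C_0 ≅ Z^5, C_1 ≅ Z^9, C_2 ≅ Z^6.

Boundary ∂_1: C_1 → C_0 sends each edge [p,q] (with p < q) to q − p. For instance
  ∂de = e − d.
As a 5×9 matrix over Z this has rank 4, with invariant factors (1,1,1,1).

The boundary map ∂_2: C_2 → C_1 acts by ∂[p,q,r] = [q,r] − [p,r] + [p,q]. For instance
  ∂bcd = cd − bd + bc,
  ∂cde = de − ce + cd.
This gives a 9×6 integer matrix of rank 5; reducing to Smith normal form yields diagonal entries (1,1,1,1,1).

From H_k ≅ ker(∂_k) / im(∂_{k+1}) we obtain:

  H_0: rank C_0 − rank ∂_1 = 5 − 4 = 1, and the invariant factors of ∂_1 are all 1, so H_0 = Z.
  H_1: rank ker ∂_1 − rank ∂_2 = (9 − 4) − 5 = 0, and the invariant factors of ∂_2 are all 1, so H_1 = 0.
  H_2: rank ker ∂_2 − rank ∂_3 = (6 − 5) − 0 = 1, and there is no ∂_3, so H_2 = Z.

As a check, the Euler characteristic is 5 − 9 + 6 = 2, which agrees with 1 − 0 + 1 = 2.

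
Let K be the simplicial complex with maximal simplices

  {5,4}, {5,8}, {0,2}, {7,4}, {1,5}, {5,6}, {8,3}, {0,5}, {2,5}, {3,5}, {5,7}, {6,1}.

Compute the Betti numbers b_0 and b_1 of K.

Take the total order 0 < 1 < 2 < 3 < 4 < 5 < 6 < 7 < 8 on the vertex set. Then K (dimension 1) consists of the simplices:

  0-simplices (9): [0], [1], [2], [3], [4], [5], [6], [7], [8]
  1-simplices (12): [0,2], [0,5], [1,5], [1,6], [2,5], [3,5], [3,8], [4,5], [4,7], [5,6], [5,7], [5,8]

Hence C_0 ≅ Z^9, C_1 ≅ Z^12.

The boundary map ∂_1: C_1 → C_0 maps an edge to its endpoints' difference, ∂[p,q] = q − p.
The 9×12 boundary matrix has rank 8 and Smith normal form diag(1,1,1,1,1,1,1,1).

Reading off H_k = ker ∂_k / im ∂_{k+1}:

  H_0: rank C_0 − rank ∂_1 = 9 − 8 = 1, and the invariant factors of ∂_1 are all 1, so H_0 ≅ Z.
  H_1: rank ker ∂_1 − rank ∂_2 = (12 − 8) − 0 = 4, and there is no ∂_2, so H_1 ≅ Z^4.

Hence the Betti numbers are b_0 = 1, b_1 = 4.

b_0 = 1, b_1 = 4.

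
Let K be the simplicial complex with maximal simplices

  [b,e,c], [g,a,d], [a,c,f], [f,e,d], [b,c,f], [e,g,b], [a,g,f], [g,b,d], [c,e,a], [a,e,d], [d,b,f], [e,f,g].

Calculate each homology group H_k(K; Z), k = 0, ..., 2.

H_0 ≅ Z,  H_1 ≅ Z/2,  H_2 = 0.

Order the vertices as a < b < c < d < e < f < g. Listing each simplex with vertices in this order, K has dimension 2 with simplices:

  0-simplices (7): a, b, c, d, e, f, g
  1-simplices (18): ac, ad, ae, af, ag, bc, bd, be, bf, bg, ce, cf, de, df, dg, ef, eg, fg
  2-simplices (12): ace, acf, ade, adg, afg, bce, bcf, bdf, bdg, beg, def, efg

so the chain groups are C_0 ≅ Z^7, C_1 ≅ Z^18, C_2 ≅ Z^12.

∂_1: C_1 → C_0 maps an edge to its endpoints' difference, ∂[p,q] = q − p. For instance
  ∂dg = g − d.
The resulting 7×18 matrix has rank 6, and its Smith normal form has invariant factors (1,1,1,1,1,1).

The boundary map ∂_2: C_2 → C_1 sends each 2-simplex [p,q,r] to [q,r] − [p,r] + [p,q]. For instance
  ∂bdf = df − bf + bd,
  ∂def = ef − df + de.
The 18×12 boundary matrix has rank 12 and Smith normal form diag(1,1,1,1,1,1,1,1,1,1,1,2).

Reading off H_k = ker ∂_k / im ∂_{k+1}:

  H_0: rank C_0 − rank ∂_1 = 7 − 6 = 1, and the invariant factors of ∂_1 are all 1, so H_0 = Z.
  H_1: rank ker ∂_1 − rank ∂_2 = (18 − 6) − 12 = 0, and ∂_2 has invariant factor 2 > 1, so H_1 = Z/2.
  H_2: rank ker ∂_2 − rank ∂_3 = (12 − 12) − 0 = 0, and there is no ∂_3, so H_2 = 0.

(K is a triangulation of the real projective plane RP^2.)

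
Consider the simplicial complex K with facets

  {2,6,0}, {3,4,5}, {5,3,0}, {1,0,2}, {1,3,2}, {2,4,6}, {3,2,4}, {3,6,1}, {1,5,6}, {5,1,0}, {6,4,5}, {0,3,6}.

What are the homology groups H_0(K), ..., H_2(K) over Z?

H_0 ≅ Z,  H_1 ≅ Z/2,  H_2 = 0.

Fix the vertex order 0 < 1 < 2 < 3 < 4 < 5 < 6 and write every simplex with vertices in increasing order. Then dim K = 2 and the simplices of K are:

  0-simplices (7): [0], [1], [2], [3], [4], [5], [6]
  1-simplices (18): [0,1], [0,2], [0,3], [0,5], [0,6], [1,2], [1,3], [1,5], [1,6], [2,3], [2,4], [2,6], [3,4], [3,5], [3,6], [4,5], [4,6], [5,6]
  2-simplices (12): [0,1,2], [0,1,5], [0,2,6], [0,3,5], [0,3,6], [1,2,3], [1,3,6], [1,5,6], [2,3,4], [2,4,6], [3,4,5], [4,5,6]

Hence C_0 ≅ Z^7, C_1 ≅ Z^18, C_2 ≅ Z^12.

Boundary ∂_1: C_1 → C_0 maps an edge to its endpoints' difference, ∂[p,q] = q − p. For instance
  ∂[4,6] = [6] − [4].
The 7×18 boundary matrix has rank 6 and Smith normal form diag(1,1,1,1,1,1).

The boundary map ∂_2: C_2 → C_1 acts by ∂[p,q,r] = [q,r] − [p,r] + [p,q]. For instance
  ∂[1,5,6] = [5,6] − [1,6] + [1,5],
  ∂[0,1,5] = [1,5] − [0,5] + [0,1].
As a 18×12 matrix over Z this has rank 12, with invariant factors (1,1,1,1,1,1,1,1,1,1,1,2).

Reading off H_k = ker ∂_k / im ∂_{k+1}:

  H_0: rank C_0 − rank ∂_1 = 7 − 6 = 1, and the invariant factors of ∂_1 are all 1, so H_0 = Z.
  H_1: rank ker ∂_1 − rank ∂_2 = (18 − 6) − 12 = 0, and ∂_2 has invariant factor 2 > 1, so H_1 = Z/2.
  H_2: rank ker ∂_2 − rank ∂_3 = (12 − 12) − 0 = 0, and there is no ∂_3, so H_2 = 0.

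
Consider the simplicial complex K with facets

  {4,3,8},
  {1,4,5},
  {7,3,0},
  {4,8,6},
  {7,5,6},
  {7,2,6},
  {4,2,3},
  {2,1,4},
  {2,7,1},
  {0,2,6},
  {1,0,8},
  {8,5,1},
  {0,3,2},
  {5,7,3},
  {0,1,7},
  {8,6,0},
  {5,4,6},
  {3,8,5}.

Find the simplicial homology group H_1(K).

H_1 = Z ⊕ Z/2Z.

Order the vertices as 0 < 1 < 2 < 3 < 4 < 5 < 6 < 7 < 8. Listing each simplex with vertices in this order, K has dimension 2 with simplices:

  0-simplices (9): [0], [1], [2], [3], [4], [5], [6], [7], [8]
  1-simplices (27): (27 of them)
  2-simplices (18): [0,1,7], [0,1,8], [0,2,3], [0,2,6], [0,3,7], [0,6,8], [1,2,4], [1,2,7], [1,4,5], [1,5,8], [2,3,4], [2,6,7], [3,4,8], [3,5,7], [3,5,8], [4,5,6], [4,6,8], [5,6,7]

giving chain groups C_0 ≅ Z^9, C_1 ≅ Z^27, C_2 ≅ Z^18.

Boundary ∂_1: C_1 → C_0 maps an edge to its endpoints' difference, ∂[p,q] = q − p.
The resulting 9×27 matrix has rank 8, and its Smith normal form has invariant factors (1,1,1,1,1,1,1,1).

∂_2: C_2 → C_1 maps a triangle to the signed sum of its edges. For instance
  ∂[5,6,7] = [6,7] − [5,7] + [5,6],
  ∂[3,4,8] = [4,8] − [3,8] + [3,4].
This gives a 27×18 integer matrix of rank 18; reducing to Smith normal form yields diagonal entries (1,1,1,1,1,1,1,1,1,1,1,1,1,1,1,1,1,2).

Reading off H_k = ker ∂_k / im ∂_{k+1}:

  H_1: rank ker ∂_1 − rank ∂_2 = (27 − 8) − 18 = 1, and ∂_2 has invariant factor 2 > 1, so H_1 ≅ Z ⊕ Z/2Z.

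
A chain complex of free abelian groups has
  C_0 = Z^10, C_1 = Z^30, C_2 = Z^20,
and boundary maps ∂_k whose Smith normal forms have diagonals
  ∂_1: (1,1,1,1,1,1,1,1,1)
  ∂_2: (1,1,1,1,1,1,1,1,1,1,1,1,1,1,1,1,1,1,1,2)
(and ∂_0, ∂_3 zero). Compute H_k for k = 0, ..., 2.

H_0 = Z,  H_1 = Z ⊕ Z/2,  H_2 = 0.

H_0: b_0 = 10 − 0 − 9 = 1; torsion from ∂_1 factors > 1: none. So H_0 = Z.
H_1: b_1 = 30 − 9 − 20 = 1; torsion from ∂_2 factors > 1: [2]. So H_1 = Z ⊕ Z/2.
H_2: b_2 = 20 − 20 − 0 = 0; torsion from ∂_3 factors > 1: none. So H_2 = 0.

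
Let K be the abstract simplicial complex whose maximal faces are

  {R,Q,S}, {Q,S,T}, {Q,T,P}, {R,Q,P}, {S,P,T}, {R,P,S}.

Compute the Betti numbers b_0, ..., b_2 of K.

Take the total order P < Q < R < S < T on the vertex set. Then K (dimension 2) consists of the simplices:

  0-simplices (5): P, Q, R, S, T
  1-simplices (9): PQ, PR, PS, PT, QR, QS, QT, RS, ST
  2-simplices (6): PQR, PQT, PRS, PST, QRS, QST

giving chain groups C_0 ≅ Z^5, C_1 ≅ Z^9, C_2 ≅ Z^6.

The boundary map ∂_1: C_1 → C_0 sends each edge [p,q] (with p < q) to q − p.
The 5×9 boundary matrix has rank 4 and Smith normal form diag(1,1,1,1).

Boundary ∂_2: C_2 → C_1 maps a triangle to the signed sum of its edges. For instance
  ∂PQT = QT − PT + PQ,
  ∂QST = ST − QT + QS.
This gives a 9×6 integer matrix of rank 5; reducing to Smith normal form yields diagonal entries (1,1,1,1,1).

Now H_k = ker ∂_k / im ∂_{k+1}, so:

  H_0: rank C_0 − rank ∂_1 = 5 − 4 = 1, and the invariant factors of ∂_1 are all 1, so H_0 = Z.
  H_1: rank ker ∂_1 − rank ∂_2 = (9 − 4) − 5 = 0, and the invariant factors of ∂_2 are all 1, so H_1 = 0.
  H_2: rank ker ∂_2 − rank ∂_3 = (6 − 5) − 0 = 1, and there is no ∂_3, so H_2 = Z.

As a check, the Euler characteristic is 5 − 9 + 6 = 2, which agrees with 1 − 0 + 1 = 2.
(K is a triangulation of the 2-sphere S^2.)

Hence the Betti numbers are b_0 = 1, b_1 = 0, b_2 = 1.

b_0 = 1, b_1 = 0, b_2 = 1.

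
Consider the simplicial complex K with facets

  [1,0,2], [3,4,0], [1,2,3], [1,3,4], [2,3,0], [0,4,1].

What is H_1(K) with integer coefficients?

H_1 ≅ 0.

Take the total order 0 < 1 < 2 < 3 < 4 on the vertex set. Then K (dimension 2) consists of the simplices:

  0-simplices (5): [0], [1], [2], [3], [4]
  1-simplices (9): [0,1], [0,2], [0,3], [0,4], [1,2], [1,3], [1,4], [2,3], [3,4]
  2-simplices (6): [0,1,2], [0,1,4], [0,2,3], [0,3,4], [1,2,3], [1,3,4]

giving chain groups C_0 ≅ Z^5, C_1 ≅ Z^9, C_2 ≅ Z^6.

The boundary map ∂_1: C_1 → C_0 is given by ∂[p,q] = [q] − [p].
The 5×9 boundary matrix has rank 4 and Smith normal form diag(1,1,1,1).

∂_2: C_2 → C_1 sends each 2-simplex [p,q,r] to [q,r] − [p,r] + [p,q]. For instance
  ∂[1,3,4] = [3,4] − [1,4] + [1,3],
  ∂[0,3,4] = [3,4] − [0,4] + [0,3].
The resulting 9×6 matrix has rank 5, and its Smith normal form has invariant factors (1,1,1,1,1).

Reading off H_k = ker ∂_k / im ∂_{k+1}:

  H_1: rank ker ∂_1 − rank ∂_2 = (9 − 4) − 5 = 0, and the invariant factors of ∂_2 are all 1, so H_1 = 0.

(K is a triangulation of the 2-sphere S^2.)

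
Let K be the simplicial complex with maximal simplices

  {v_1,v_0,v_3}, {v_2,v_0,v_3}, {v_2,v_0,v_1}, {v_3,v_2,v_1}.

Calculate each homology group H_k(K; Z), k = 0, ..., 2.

H_0 = Z,  H_1 = 0,  H_2 = Z.

Take the total order v_0 < v_1 < v_2 < v_3 on the vertex set. Then K (dimension 2) consists of the simplices:

  0-simplices (4): [v_0], [v_1], [v_2], [v_3]
  1-simplices (6): [v_0,v_1], [v_0,v_2], [v_0,v_3], [v_1,v_2], [v_1,v_3], [v_2,v_3]
  2-simplices (4): [v_0,v_1,v_2], [v_0,v_1,v_3], [v_0,v_2,v_3], [v_1,v_2,v_3]

Hence C_0 ≅ Z^4, C_1 ≅ Z^6, C_2 ≅ Z^4.

The boundary map ∂_1: C_1 → C_0 is given by ∂[p,q] = [q] − [p]. For instance
  ∂[v_0,v_3] = [v_3] − [v_0].
The 4×6 boundary matrix has rank 3 and Smith normal form diag(1,1,1).

Boundary ∂_2: C_2 → C_1 acts by ∂[p,q,r] = [q,r] − [p,r] + [p,q]. For instance
  ∂[v_0,v_1,v_2] = [v_1,v_2] − [v_0,v_2] + [v_0,v_1],
  ∂[v_1,v_2,v_3] = [v_2,v_3] − [v_1,v_3] + [v_1,v_2].
As a 6×4 matrix over Z this has rank 3, with invariant factors (1,1,1).

Computing H_k = (kernel of ∂_k) / (image of ∂_{k+1}):

  H_0: rank C_0 − rank ∂_1 = 4 − 3 = 1, and the invariant factors of ∂_1 are all 1, so H_0 ≅ Z.
  H_1: rank ker ∂_1 − rank ∂_2 = (6 − 3) − 3 = 0, and the invariant factors of ∂_2 are all 1, so H_1 ≅ 0.
  H_2: rank ker ∂_2 − rank ∂_3 = (4 − 3) − 0 = 1, and there is no ∂_3, so H_2 ≅ Z.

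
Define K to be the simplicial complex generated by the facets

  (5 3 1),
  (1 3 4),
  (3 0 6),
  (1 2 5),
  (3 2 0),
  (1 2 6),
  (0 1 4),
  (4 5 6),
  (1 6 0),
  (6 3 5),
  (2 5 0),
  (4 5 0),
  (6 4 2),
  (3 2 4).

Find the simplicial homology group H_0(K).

H_0 = Z.

Take the total order 0 < 1 < 2 < 3 < 4 < 5 < 6 on the vertex set. Then K (dimension 2) consists of the simplices:

  0-simplices (7): [0], [1], [2], [3], [4], [5], [6]
  1-simplices (21): [0,1], [0,2], [0,3], [0,4], [0,5], [0,6], [1,2], [1,3], [1,4], [1,5], [1,6], [2,3], [2,4], [2,5], [2,6], [3,4], [3,5], [3,6], [4,5], [4,6], [5,6]
  2-simplices (14): [0,1,4], [0,1,6], [0,2,3], [0,2,5], [0,3,6], [0,4,5], [1,2,5], [1,2,6], [1,3,4], [1,3,5], [2,3,4], [2,4,6], [3,5,6], [4,5,6]

giving chain groups C_0 ≅ Z^7, C_1 ≅ Z^21, C_2 ≅ Z^14.

Boundary ∂_1: C_1 → C_0 maps an edge to its endpoints' difference, ∂[p,q] = q − p. For instance
  ∂[2,3] = [3] − [2].
As a 7×21 matrix over Z this has rank 6, with invariant factors (1,1,1,1,1,1).

∂_2: C_2 → C_1 maps a triangle to the signed sum of its edges. For instance
  ∂[0,4,5] = [4,5] − [0,5] + [0,4],
  ∂[1,3,4] = [3,4] − [1,4] + [1,3].
The resulting 21×14 matrix has rank 13, and its Smith normal form has invariant factors (1,1,1,1,1,1,1,1,1,1,1,1,1).

Computing H_k = (kernel of ∂_k) / (image of ∂_{k+1}):

  H_0: rank C_0 − rank ∂_1 = 7 − 6 = 1, and the invariant factors of ∂_1 are all 1, so H_0 ≅ Z.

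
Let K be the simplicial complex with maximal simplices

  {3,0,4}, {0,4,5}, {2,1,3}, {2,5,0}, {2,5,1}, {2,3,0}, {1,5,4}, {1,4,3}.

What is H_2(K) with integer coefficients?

H_2 = Z.

Order the vertices as 0 < 1 < 2 < 3 < 4 < 5. Listing each simplex with vertices in this order, K has dimension 2 with simplices:

  0-simplices (6): [0], [1], [2], [3], [4], [5]
  1-simplices (12): [0,2], [0,3], [0,4], [0,5], [1,2], [1,3], [1,4], [1,5], [2,3], [2,5], [3,4], [4,5]
  2-simplices (8): [0,2,3], [0,2,5], [0,3,4], [0,4,5], [1,2,3], [1,2,5], [1,3,4], [1,4,5]

giving chain groups C_0 ≅ Z^6, C_1 ≅ Z^12, C_2 ≅ Z^8.

∂_1: C_1 → C_0 is given by ∂[p,q] = [q] − [p]. For instance
  ∂[1,3] = [3] − [1].
This gives a 6×12 integer matrix of rank 5; reducing to Smith normal form yields diagonal entries (1,1,1,1,1).

∂_2: C_2 → C_1 sends each 2-simplex [p,q,r] to [q,r] − [p,r] + [p,q]. For instance
  ∂[1,4,5] = [4,5] − [1,5] + [1,4],
  ∂[1,2,3] = [2,3] − [1,3] + [1,2].
The 12×8 boundary matrix has rank 7 and Smith normal form diag(1,1,1,1,1,1,1).

Now H_k = ker ∂_k / im ∂_{k+1}, so:

  H_2: rank ker ∂_2 − rank ∂_3 = (8 − 7) − 0 = 1, and there is no ∂_3, so H_2 = Z.

(K is a triangulation of the 2-sphere S^2.)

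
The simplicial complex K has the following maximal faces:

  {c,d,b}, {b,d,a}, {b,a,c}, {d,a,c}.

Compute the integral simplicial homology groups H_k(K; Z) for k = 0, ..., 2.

H_0 ≅ Z,  H_1 = 0,  H_2 ≅ Z.

Fix the vertex order a < b < c < d and write every simplex with vertices in increasing order. Then dim K = 2 and the simplices of K are:

  0-simplices (4): a, b, c, d
  1-simplices (6): ab, ac, ad, bc, bd, cd
  2-simplices (4): abc, abd, acd, bcd

Hence C_0 ≅ Z^4, C_1 ≅ Z^6, C_2 ≅ Z^4.

Boundary ∂_1: C_1 → C_0 sends each edge [p,q] (with p < q) to q − p. For instance
  ∂ac = c − a.
The resulting 4×6 matrix has rank 3, and its Smith normal form has invariant factors (1,1,1).

∂_2: C_2 → C_1 sends each 2-simplex [p,q,r] to [q,r] − [p,r] + [p,q]. For instance
  ∂bcd = cd − bd + bc,
  ∂abc = bc − ac + ab.
This gives a 6×4 integer matrix of rank 3; reducing to Smith normal form yields diagonal entries (1,1,1).

Now H_k = ker ∂_k / im ∂_{k+1}, so:

  H_0: rank C_0 − rank ∂_1 = 4 − 3 = 1, and the invariant factors of ∂_1 are all 1, so H_0 = Z.
  H_1: rank ker ∂_1 − rank ∂_2 = (6 − 3) − 3 = 0, and the invariant factors of ∂_2 are all 1, so H_1 = 0.
  H_2: rank ker ∂_2 − rank ∂_3 = (4 − 3) − 0 = 1, and there is no ∂_3, so H_2 = Z.

(K is a triangulation of the 2-sphere S^2.)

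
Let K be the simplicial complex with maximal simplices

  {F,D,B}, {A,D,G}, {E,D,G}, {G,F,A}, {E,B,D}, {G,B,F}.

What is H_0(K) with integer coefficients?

H_0 = Z.

K has 6 vertices, 12 edges, 6 triangles.
rank ∂_0 = 0, rank ∂_1 = 5 ⇒ b_0 = 6 − 0 − 5 = 1; all invariant factors of ∂_1 are 1 so no torsion. So H_0 = Z.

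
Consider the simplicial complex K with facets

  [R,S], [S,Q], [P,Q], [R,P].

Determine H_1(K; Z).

H_1 ≅ Z.

Fix the vertex order P < Q < R < S and write every simplex with vertices in increasing order. Then dim K = 1 and the simplices of K are:

  0-simplices (4): P, Q, R, S
  1-simplices (4): PQ, PR, QS, RS

giving chain groups C_0 ≅ Z^4, C_1 ≅ Z^4.

The boundary map ∂_1: C_1 → C_0 is given by ∂[p,q] = [q] − [p].
As a 4×4 matrix over Z this has rank 3, with invariant factors (1,1,1).

From H_k ≅ ker(∂_k) / im(∂_{k+1}) we obtain:

  H_1: rank ker ∂_1 − rank ∂_2 = (4 − 3) − 0 = 1, and there is no ∂_2, so H_1 = Z.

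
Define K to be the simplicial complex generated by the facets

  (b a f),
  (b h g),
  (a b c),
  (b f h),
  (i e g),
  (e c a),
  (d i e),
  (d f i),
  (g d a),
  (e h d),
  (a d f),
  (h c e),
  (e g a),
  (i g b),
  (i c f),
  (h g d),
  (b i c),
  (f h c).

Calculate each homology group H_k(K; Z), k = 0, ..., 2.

We work with the vertex ordering a < b < c < d < e < f < g < h < i. The simplices of K, each written with vertices in increasing order, are:

  0-simplices (9): a, b, c, d, e, f, g, h, i
  1-simplices (27): ab, ac, ad, ae, af, ag, bc, bf, bg, bh, bi, ce, cf, ch, ci, de, df, dg, dh, di, eg, eh, ei, fh, fi, gh, gi
  2-simplices (18): abc, abf, ace, adf, adg, aeg, bci, bfh, bgh, bgi, ceh, cfh, cfi, deh, dei, dfi, dgh, egi

giving chain groups C_0 ≅ Z^9, C_1 ≅ Z^27, C_2 ≅ Z^18.

Boundary ∂_1: C_1 → C_0 is given by ∂[p,q] = [q] − [p]. For instance
  ∂eg = g − e.
This gives a 9×27 integer matrix of rank 8; reducing to Smith normal form yields diagonal entries (1,1,1,1,1,1,1,1).

Boundary ∂_2: C_2 → C_1 maps a triangle to the signed sum of its edges. For instance
  ∂dfi = fi − di + df,
  ∂cfi = fi − ci + cf.
The resulting 27×18 matrix has rank 18, and its Smith normal form has invariant factors (1,1,1,1,1,1,1,1,1,1,1,1,1,1,1,1,1,2).

From H_k ≅ ker(∂_k) / im(∂_{k+1}) we obtain:

  H_0: rank C_0 − rank ∂_1 = 9 − 8 = 1, and the invariant factors of ∂_1 are all 1, so H_0 = Z.
  H_1: rank ker ∂_1 − rank ∂_2 = (27 − 8) − 18 = 1, and ∂_2 has invariant factor 2 > 1, so H_1 = Z × Z/2.
  H_2: rank ker ∂_2 − rank ∂_3 = (18 − 18) − 0 = 0, and there is no ∂_3, so H_2 = 0.

H_0 = Z,  H_1 = Z × Z/2,  H_2 = 0.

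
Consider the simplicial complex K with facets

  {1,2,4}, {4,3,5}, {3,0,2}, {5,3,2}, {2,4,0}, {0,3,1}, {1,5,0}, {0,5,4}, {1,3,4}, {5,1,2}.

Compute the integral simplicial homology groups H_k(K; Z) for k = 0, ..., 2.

H_0 ≅ Z,  H_1 ≅ Z/2Z,  H_2 = 0.

Fix the vertex order 0 < 1 < 2 < 3 < 4 < 5 and write every simplex with vertices in increasing order. Then dim K = 2 and the simplices of K are:

  0-simplices (6): [0], [1], [2], [3], [4], [5]
  1-simplices (15): [0,1], [0,2], [0,3], [0,4], [0,5], [1,2], [1,3], [1,4], [1,5], [2,3], [2,4], [2,5], [3,4], [3,5], [4,5]
  2-simplices (10): [0,1,3], [0,1,5], [0,2,3], [0,2,4], [0,4,5], [1,2,4], [1,2,5], [1,3,4], [2,3,5], [3,4,5]

so the chain groups are C_0 ≅ Z^6, C_1 ≅ Z^15, C_2 ≅ Z^10.

The boundary map ∂_1: C_1 → C_0 is given by ∂[p,q] = [q] − [p].
This gives a 6×15 integer matrix of rank 5; reducing to Smith normal form yields diagonal entries (1,1,1,1,1).

Boundary ∂_2: C_2 → C_1 acts by ∂[p,q,r] = [q,r] − [p,r] + [p,q]. For instance
  ∂[1,2,5] = [2,5] − [1,5] + [1,2],
  ∂[1,3,4] = [3,4] − [1,4] + [1,3].
This gives a 15×10 integer matrix of rank 10; reducing to Smith normal form yields diagonal entries (1,1,1,1,1,1,1,1,1,2).

Reading off H_k = ker ∂_k / im ∂_{k+1}:

  H_0: rank C_0 − rank ∂_1 = 6 − 5 = 1, and the invariant factors of ∂_1 are all 1, so H_0 ≅ Z.
  H_1: rank ker ∂_1 − rank ∂_2 = (15 − 5) − 10 = 0, and ∂_2 has invariant factor 2 > 1, so H_1 ≅ Z/2Z.
  H_2: rank ker ∂_2 − rank ∂_3 = (10 − 10) − 0 = 0, and there is no ∂_3, so H_2 ≅ 0.

(K is a triangulation of the real projective plane RP^2.)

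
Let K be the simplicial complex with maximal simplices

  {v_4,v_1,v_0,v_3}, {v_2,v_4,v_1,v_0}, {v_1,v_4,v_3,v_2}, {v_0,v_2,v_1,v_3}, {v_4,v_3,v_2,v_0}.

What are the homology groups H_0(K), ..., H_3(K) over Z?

We work with the vertex ordering v_0 < v_1 < v_2 < v_3 < v_4. The simplices of K, each written with vertices in increasing order, are:

  0-simplices (5): [v_0], [v_1], [v_2], [v_3], [v_4]
  1-simplices (10): [v_0,v_1], [v_0,v_2], [v_0,v_3], [v_0,v_4], [v_1,v_2], [v_1,v_3], [v_1,v_4], [v_2,v_3], [v_2,v_4], [v_3,v_4]
  2-simplices (10): [v_0,v_1,v_2], [v_0,v_1,v_3], [v_0,v_1,v_4], [v_0,v_2,v_3], [v_0,v_2,v_4], [v_0,v_3,v_4], [v_1,v_2,v_3], [v_1,v_2,v_4], [v_1,v_3,v_4], [v_2,v_3,v_4]
  3-simplices (5): [v_0,v_1,v_2,v_3], [v_0,v_1,v_2,v_4], [v_0,v_1,v_3,v_4], [v_0,v_2,v_3,v_4], [v_1,v_2,v_3,v_4]

Hence C_0 ≅ Z^5, C_1 ≅ Z^10, C_2 ≅ Z^10, C_3 ≅ Z^5.

∂_1: C_1 → C_0 is given by ∂[p,q] = [q] − [p]. For instance
  ∂[v_1,v_4] = [v_4] − [v_1].
This gives a 5×10 integer matrix of rank 4; reducing to Smith normal form yields diagonal entries (1,1,1,1).

∂_2: C_2 → C_1 acts by ∂[p,q,r] = [q,r] − [p,r] + [p,q]. For instance
  ∂[v_0,v_2,v_3] = [v_2,v_3] − [v_0,v_3] + [v_0,v_2],
  ∂[v_0,v_1,v_2] = [v_1,v_2] − [v_0,v_2] + [v_0,v_1].
As a 10×10 matrix over Z this has rank 6, with invariant factors (1,1,1,1,1,1).

Boundary ∂_3: C_3 → C_2 sends each 3-simplex σ to the alternating sum Σ_i (−1)^i (σ with its i-th vertex removed). For instance
  ∂[v_1,v_2,v_3,v_4] = [v_2,v_3,v_4] − [v_1,v_3,v_4] + [v_1,v_2,v_4] − [v_1,v_2,v_3],
  ∂[v_0,v_1,v_2,v_3] = [v_1,v_2,v_3] − [v_0,v_2,v_3] + [v_0,v_1,v_3] − [v_0,v_1,v_2].
As a 10×5 matrix over Z this has rank 4, with invariant factors (1,1,1,1).

Computing H_k = (kernel of ∂_k) / (image of ∂_{k+1}):

  H_0: rank C_0 − rank ∂_1 = 5 − 4 = 1, and the invariant factors of ∂_1 are all 1, so H_0 = Z.
  H_1: rank ker ∂_1 − rank ∂_2 = (10 − 4) − 6 = 0, and the invariant factors of ∂_2 are all 1, so H_1 = 0.
  H_2: rank ker ∂_2 − rank ∂_3 = (10 − 6) − 4 = 0, and the invariant factors of ∂_3 are all 1, so H_2 = 0.
  H_3: rank ker ∂_3 − rank ∂_4 = (5 − 4) − 0 = 1, and there is no ∂_4, so H_3 = Z.

As a check, the Euler characteristic is 5 − 10 + 10 − 5 = 0, which agrees with 1 − 0 + 0 − 1 = 0.

H_0 ≅ Z,  H_1 = 0,  H_2 = 0,  H_3 ≅ Z.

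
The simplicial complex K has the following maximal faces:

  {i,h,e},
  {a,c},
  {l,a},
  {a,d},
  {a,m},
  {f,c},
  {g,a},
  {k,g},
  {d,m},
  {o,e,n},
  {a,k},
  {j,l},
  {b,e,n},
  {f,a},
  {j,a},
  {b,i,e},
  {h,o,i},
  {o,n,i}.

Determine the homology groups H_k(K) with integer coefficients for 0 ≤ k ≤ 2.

Fix the vertex order a < b < c < d < e < f < g < h < i < j < k < l < m < n < o and write every simplex with vertices in increasing order. Then dim K = 2 and the simplices of K are:

  0-simplices (15): a, b, c, d, e, f, g, h, i, j, k, l, m, n, o
  1-simplices (24): ac, ad, af, ag, aj, ak, al, am, be, bi, bn, cf, dm, eh, ei, en, eo, gk, hi, ho, in, io, jl, no
  2-simplices (6): bei, ben, ehi, eno, hio, ino

Hence C_0 ≅ Z^15, C_1 ≅ Z^24, C_2 ≅ Z^6.

Boundary ∂_1: C_1 → C_0 is given by ∂[p,q] = [q] − [p]. For instance
  ∂in = n − i.
As a 15×24 matrix over Z this has rank 13, with invariant factors (1,1,1,1,1,1,1,1,1,1,1,1,1).

Boundary ∂_2: C_2 → C_1 maps a triangle to the signed sum of its edges. For instance
  ∂eno = no − eo + en,
  ∂ben = en − bn + be.
The 24×6 boundary matrix has rank 6 and Smith normal form diag(1,1,1,1,1,1).

Now H_k = ker ∂_k / im ∂_{k+1}, so:

  H_0: rank C_0 − rank ∂_1 = 15 − 13 = 2, and the invariant factors of ∂_1 are all 1, so H_0 ≅ Z^2.
  H_1: rank ker ∂_1 − rank ∂_2 = (24 − 13) − 6 = 5, and the invariant factors of ∂_2 are all 1, so H_1 ≅ Z^5.
  H_2: rank ker ∂_2 − rank ∂_3 = (6 − 6) − 0 = 0, and there is no ∂_3, so H_2 ≅ 0.

As a check, the Euler characteristic is 15 − 24 + 6 = -3, which agrees with 2 − 5 + 0 = -3.

H_0 = Z^2,  H_1 = Z^5,  H_2 = 0.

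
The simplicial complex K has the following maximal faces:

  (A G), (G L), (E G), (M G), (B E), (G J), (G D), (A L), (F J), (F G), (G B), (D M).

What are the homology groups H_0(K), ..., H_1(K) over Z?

H_0 = Z,  H_1 = Z^4.

Fix the vertex order A < B < D < E < F < G < J < L < M and write every simplex with vertices in increasing order. Then dim K = 1 and the simplices of K are:

  0-simplices (9): A, B, D, E, F, G, J, L, M
  1-simplices (12): AG, AL, BE, BG, DG, DM, EG, FG, FJ, GJ, GL, GM

Hence C_0 ≅ Z^9, C_1 ≅ Z^12.

∂_1: C_1 → C_0 is given by ∂[p,q] = [q] − [p]. For instance
  ∂EG = G − E.
As a 9×12 matrix over Z this has rank 8, with invariant factors (1,1,1,1,1,1,1,1).

Now H_k = ker ∂_k / im ∂_{k+1}, so:

  H_0: rank C_0 − rank ∂_1 = 9 − 8 = 1, and the invariant factors of ∂_1 are all 1, so H_0 = Z.
  H_1: rank ker ∂_1 − rank ∂_2 = (12 − 8) − 0 = 4, and there is no ∂_2, so H_1 = Z^4.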